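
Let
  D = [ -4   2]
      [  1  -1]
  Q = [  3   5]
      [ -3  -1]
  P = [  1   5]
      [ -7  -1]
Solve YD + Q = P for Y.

YD = P − Q = [[-2, 0], [-4, 0]].
Since D sits to the right of Y, Y = (P − Q)D⁻¹.
D has determinant 2; D⁻¹ = [[-1/2, -1], [-1/2, -2]].
Y = (P − Q)D⁻¹ = [[1, 2], [2, 4]].

Y = [[1, 2], [2, 4]]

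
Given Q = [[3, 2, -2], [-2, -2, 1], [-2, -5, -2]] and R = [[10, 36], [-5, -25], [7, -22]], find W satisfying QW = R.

Q is on the left of W, so left-multiply by Q⁻¹: W = Q⁻¹R.
det Q = 3, so Q⁻¹ = [[3, 14/3, -2/3], [-2, -10/3, 1/3], [2, 11/3, -2/3]].
W = Q⁻¹R = [[3, 14/3, -2/3], [-2, -10/3, 1/3], [2, 11/3, -2/3]] · [[10, 36], [-5, -25], [7, -22]] = [[2, 6], [-1, 4], [-3, -5]].

W = [[2, 6], [-1, 4], [-3, -5]]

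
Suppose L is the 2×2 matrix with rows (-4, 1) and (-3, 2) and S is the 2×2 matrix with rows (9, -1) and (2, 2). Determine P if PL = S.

L is on the right of P, so right-multiply by L⁻¹: P = SL⁻¹.
det L = -5, so L⁻¹ = [[-2/5, 1/5], [-3/5, 4/5]].
P = SL⁻¹ = [[9, -1], [2, 2]] · [[-2/5, 1/5], [-3/5, 4/5]] = [[-3, 1], [-2, 2]].

P = [[-3, 1], [-2, 2]]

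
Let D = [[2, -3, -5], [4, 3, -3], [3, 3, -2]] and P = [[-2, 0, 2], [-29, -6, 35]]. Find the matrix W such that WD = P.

D is on the right of W, so right-multiply by D⁻¹: W = PD⁻¹.
D has determinant -6; D⁻¹ = [[-1/2, 7/2, -4], [1/6, -11/6, 7/3], [-1/2, 5/2, -3]].
W = PD⁻¹ = [[-2, 0, 2], [-29, -6, 35]] · [[-1/2, 7/2, -4], [1/6, -11/6, 7/3], [-1/2, 5/2, -3]] = [[0, -2, 2], [-4, -3, -3]].

W = [[0, -2, 2], [-4, -3, -3]]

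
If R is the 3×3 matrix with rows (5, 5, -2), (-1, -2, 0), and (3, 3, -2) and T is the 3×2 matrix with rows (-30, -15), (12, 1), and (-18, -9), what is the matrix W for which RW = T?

W = [[0, -5], [-6, 2], [0, 0]]

Since R multiplies W on the left, W = R⁻¹T.
det R = 4; the adjugate gives R⁻¹ = [[1, 1, -1], [-1/2, -1, 1/2], [3/4, 0, -5/4]].
W = R⁻¹T = [[1, 1, -1], [-1/2, -1, 1/2], [3/4, 0, -5/4]] · [[-30, -15], [12, 1], [-18, -9]] = [[0, -5], [-6, 2], [0, 0]].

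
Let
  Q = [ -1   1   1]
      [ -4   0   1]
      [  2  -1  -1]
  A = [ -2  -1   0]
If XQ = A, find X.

Q is on the right of X, so right-multiply by Q⁻¹: X = AQ⁻¹.
Q has determinant 1; Q⁻¹ = [[1, 0, 1], [-2, -1, -3], [4, 1, 4]].
X = AQ⁻¹ = [[-2, -1, 0]] · [[1, 0, 1], [-2, -1, -3], [4, 1, 4]] = [[0, 1, 1]].

X = [[0, 1, 1]]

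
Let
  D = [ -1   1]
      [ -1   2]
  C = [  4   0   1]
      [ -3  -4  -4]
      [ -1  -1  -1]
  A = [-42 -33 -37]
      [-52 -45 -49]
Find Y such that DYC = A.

Y = D⁻¹AC⁻¹ (apply D⁻¹ on the left and C⁻¹ on the right).
det D = -1, so D⁻¹ = [[-2, 1], [-1, 1]].
det C = -1, so C⁻¹ = [[0, 1, -4], [-1, 3, -13], [1, -4, 16]].
D⁻¹A = [[32, 21, 25], [-10, -12, -12]].
Y = (D⁻¹A)C⁻¹ = [[4, -5, -1], [0, 2, 4]].

Y = [[4, -5, -1], [0, 2, 4]]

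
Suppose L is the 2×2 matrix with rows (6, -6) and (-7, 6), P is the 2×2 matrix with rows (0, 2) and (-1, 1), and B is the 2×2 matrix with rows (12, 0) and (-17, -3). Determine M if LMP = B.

M = [[4, -5], [3, -3]]

M = L⁻¹BP⁻¹ (apply L⁻¹ on the left and P⁻¹ on the right).
det L = -6, so L⁻¹ = [[-1, -1], [-7/6, -1]].
det P = 2, so P⁻¹ = [[1/2, -1], [1/2, 0]].
L⁻¹B = [[5, 3], [3, 3]].
M = (L⁻¹B)P⁻¹ = [[4, -5], [3, -3]].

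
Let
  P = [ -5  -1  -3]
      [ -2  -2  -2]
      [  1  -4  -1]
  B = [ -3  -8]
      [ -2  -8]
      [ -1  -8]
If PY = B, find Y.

Y = [[0, -2], [0, 0], [1, 6]]

Left-multiplying both sides by P⁻¹ gives Y = P⁻¹B.
det P = 4; the adjugate gives P⁻¹ = [[-3/2, 11/4, -1], [-1, 2, -1], [5/2, -21/4, 2]].
Y = P⁻¹B = [[-3/2, 11/4, -1], [-1, 2, -1], [5/2, -21/4, 2]] · [[-3, -8], [-2, -8], [-1, -8]] = [[0, -2], [0, 0], [1, 6]].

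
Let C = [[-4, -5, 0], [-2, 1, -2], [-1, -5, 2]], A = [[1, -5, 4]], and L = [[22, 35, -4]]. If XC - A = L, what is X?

XC = L + A = [[23, 30, 0]].
Since C sits to the right of X, X = (L + A)C⁻¹.
det C = 2; the adjugate gives C⁻¹ = [[-4, 5, 5], [3, -4, -4], [11/2, -15/2, -7]].
X = (L + A)C⁻¹ = [[-2, -5, -5]].

X = [[-2, -5, -5]]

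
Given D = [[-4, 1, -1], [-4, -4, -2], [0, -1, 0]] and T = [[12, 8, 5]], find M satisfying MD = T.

M = [[-1, -2, -1]]

Right-multiplying both sides by D⁻¹ gives M = TD⁻¹.
det D = 4; the adjugate gives D⁻¹ = [[-1/2, 1/4, -3/2], [0, 0, -1], [1, -1, 5]].
M = TD⁻¹ = [[12, 8, 5]] · [[-1/2, 1/4, -3/2], [0, 0, -1], [1, -1, 5]] = [[-1, -2, -1]].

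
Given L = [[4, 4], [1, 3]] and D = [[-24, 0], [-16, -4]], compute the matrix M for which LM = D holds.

M = [[-1, 2], [-5, -2]]

Left-multiplying both sides by L⁻¹ gives M = L⁻¹D.
det L = 8; the adjugate gives L⁻¹ = [[3/8, -1/2], [-1/8, 1/2]].
M = L⁻¹D = [[3/8, -1/2], [-1/8, 1/2]] · [[-24, 0], [-16, -4]] = [[-1, 2], [-5, -2]].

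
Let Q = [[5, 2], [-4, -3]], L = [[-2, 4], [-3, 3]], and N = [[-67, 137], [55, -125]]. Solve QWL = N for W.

W = Q⁻¹NL⁻¹ (apply Q⁻¹ on the left and L⁻¹ on the right).
Q has determinant -7; Q⁻¹ = [[3/7, 2/7], [-4/7, -5/7]].
det L = 6, so L⁻¹ = [[1/2, -2/3], [1/2, -1/3]].
Q⁻¹N = [[-13, 23], [-1, 11]].
W = (Q⁻¹N)L⁻¹ = [[5, 1], [5, -3]].

W = [[5, 1], [5, -3]]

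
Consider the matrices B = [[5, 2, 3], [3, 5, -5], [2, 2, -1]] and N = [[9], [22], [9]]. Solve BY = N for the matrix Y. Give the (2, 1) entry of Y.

Left-multiplying both sides by B⁻¹ gives Y = B⁻¹N.
det B = -1, so B⁻¹ = [[-5, -8, 25], [7, 11, -34], [4, 6, -19]].
Y = B⁻¹N = [[-5, -8, 25], [7, 11, -34], [4, 6, -19]] · [[9], [22], [9]] = [[4], [-1], [-3]].

-1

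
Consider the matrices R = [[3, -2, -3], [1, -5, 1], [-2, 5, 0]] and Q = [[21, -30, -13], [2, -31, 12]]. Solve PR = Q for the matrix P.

R is on the right of P, so right-multiply by R⁻¹: P = QR⁻¹.
R has determinant 4; R⁻¹ = [[-5/4, -15/4, -17/4], [-1/2, -3/2, -3/2], [-5/4, -11/4, -13/4]].
P = QR⁻¹ = [[21, -30, -13], [2, -31, 12]] · [[-5/4, -15/4, -17/4], [-1/2, -3/2, -3/2], [-5/4, -11/4, -13/4]] = [[5, 2, -2], [-2, 6, -1]].

P = [[5, 2, -2], [-2, 6, -1]]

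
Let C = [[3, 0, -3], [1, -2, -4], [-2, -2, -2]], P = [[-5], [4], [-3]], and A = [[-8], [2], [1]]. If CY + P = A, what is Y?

CY = A − P = [[-3], [-2], [4]].
C is on the left of Y, so left-multiply by C⁻¹: Y = C⁻¹(A − P).
C has determinant 6; C⁻¹ = [[-2/3, 1, -1], [5/3, -2, 3/2], [-1, 1, -1]].
Y = C⁻¹(A − P) = [[-4], [5], [-3]].

Y = [[-4], [5], [-3]]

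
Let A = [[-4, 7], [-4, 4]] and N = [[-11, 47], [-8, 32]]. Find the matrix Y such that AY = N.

Y = [[1, -3], [-1, 5]]

Left-multiplying both sides by A⁻¹ gives Y = A⁻¹N.
det A = 12; the adjugate gives A⁻¹ = [[1/3, -7/12], [1/3, -1/3]].
Y = A⁻¹N = [[1/3, -7/12], [1/3, -1/3]] · [[-11, 47], [-8, 32]] = [[1, -3], [-1, 5]].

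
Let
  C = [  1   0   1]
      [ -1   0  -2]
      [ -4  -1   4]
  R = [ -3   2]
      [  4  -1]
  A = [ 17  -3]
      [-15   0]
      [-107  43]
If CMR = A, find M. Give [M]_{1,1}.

M = C⁻¹AR⁻¹ (apply C⁻¹ on the left and R⁻¹ on the right).
det C = -1, so C⁻¹ = [[2, 1, 0], [-12, -8, -1], [-1, -1, 0]].
det R = -5, so R⁻¹ = [[1/5, 2/5], [4/5, 3/5]].
C⁻¹A = [[19, -6], [23, -7], [-2, 3]].
M = (C⁻¹A)R⁻¹ = [[-1, 4], [-1, 5], [2, 1]].

-1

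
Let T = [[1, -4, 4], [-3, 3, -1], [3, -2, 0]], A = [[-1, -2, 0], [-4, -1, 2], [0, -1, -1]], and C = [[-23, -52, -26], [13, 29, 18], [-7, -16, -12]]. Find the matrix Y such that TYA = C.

Left-multiply by T⁻¹ and right-multiply by A⁻¹: Y = T⁻¹CA⁻¹.
det T = -2, so T⁻¹ = [[1, 4, 4], [3/2, 6, 11/2], [3/2, 5, 9/2]].
det A = 5, so A⁻¹ = [[3/5, -2/5, -4/5], [-4/5, 1/5, 2/5], [4/5, -1/5, -7/5]].
T⁻¹C = [[1, 0, -2], [5, 8, 3], [-1, -5, -3]].
Y = (T⁻¹C)A⁻¹ = [[-1, 0, 2], [-1, -1, -5], [1, 0, 3]].

Y = [[-1, 0, 2], [-1, -1, -5], [1, 0, 3]]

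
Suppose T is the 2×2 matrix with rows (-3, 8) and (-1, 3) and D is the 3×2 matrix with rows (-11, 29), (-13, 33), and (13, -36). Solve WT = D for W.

Since T sits to the right of W, W = DT⁻¹.
T has determinant -1; T⁻¹ = [[-3, 8], [-1, 3]].
W = DT⁻¹ = [[-11, 29], [-13, 33], [13, -36]] · [[-3, 8], [-1, 3]] = [[4, -1], [6, -5], [-3, -4]].

W = [[4, -1], [6, -5], [-3, -4]]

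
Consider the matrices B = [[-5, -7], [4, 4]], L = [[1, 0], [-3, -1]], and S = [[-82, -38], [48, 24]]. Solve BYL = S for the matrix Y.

Y = [[-5, -2], [-1, -4]]

Left-multiply by B⁻¹ and right-multiply by L⁻¹: Y = B⁻¹SL⁻¹.
det B = 8, so B⁻¹ = [[1/2, 7/8], [-1/2, -5/8]].
det L = -1; the adjugate gives L⁻¹ = [[1, 0], [-3, -1]].
B⁻¹S = [[1, 2], [11, 4]].
Y = (B⁻¹S)L⁻¹ = [[-5, -2], [-1, -4]].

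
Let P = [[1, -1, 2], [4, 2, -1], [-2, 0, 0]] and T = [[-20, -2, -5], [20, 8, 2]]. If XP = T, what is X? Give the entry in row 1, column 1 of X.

-4

Since P sits to the right of X, X = TP⁻¹.
det P = 6; the adjugate gives P⁻¹ = [[0, 0, -1/2], [1/3, 2/3, 3/2], [2/3, 1/3, 1]].
X = TP⁻¹ = [[-20, -2, -5], [20, 8, 2]] · [[0, 0, -1/2], [1/3, 2/3, 3/2], [2/3, 1/3, 1]] = [[-4, -3, 2], [4, 6, 4]].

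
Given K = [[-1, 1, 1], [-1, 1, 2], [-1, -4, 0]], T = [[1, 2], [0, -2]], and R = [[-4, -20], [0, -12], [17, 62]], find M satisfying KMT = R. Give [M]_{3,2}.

M = K⁻¹RT⁻¹ (apply K⁻¹ on the left and T⁻¹ on the right).
det K = -5, so K⁻¹ = [[-8/5, 4/5, -1/5], [2/5, -1/5, -1/5], [-1, 1, 0]].
det T = -2; the adjugate gives T⁻¹ = [[1, 1], [0, -1/2]].
K⁻¹R = [[3, 10], [-5, -18], [4, 8]].
M = (K⁻¹R)T⁻¹ = [[3, -2], [-5, 4], [4, 0]].

0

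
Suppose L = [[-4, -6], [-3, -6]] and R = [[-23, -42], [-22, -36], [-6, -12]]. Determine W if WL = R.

Since L sits to the right of W, W = RL⁻¹.
L has determinant 6; L⁻¹ = [[-1, 1], [1/2, -2/3]].
W = RL⁻¹ = [[-23, -42], [-22, -36], [-6, -12]] · [[-1, 1], [1/2, -2/3]] = [[2, 5], [4, 2], [0, 2]].

W = [[2, 5], [4, 2], [0, 2]]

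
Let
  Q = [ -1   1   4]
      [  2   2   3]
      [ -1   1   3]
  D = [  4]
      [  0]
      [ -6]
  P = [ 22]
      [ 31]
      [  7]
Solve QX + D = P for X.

QX = P − D = [[18], [31], [13]].
Left-multiplying both sides by Q⁻¹ gives X = Q⁻¹(P − D).
Q has determinant 4; Q⁻¹ = [[3/4, 1/4, -5/4], [-9/4, 1/4, 11/4], [1, 0, -1]].
X = Q⁻¹(P − D) = [[5], [3], [5]].

X = [[5], [3], [5]]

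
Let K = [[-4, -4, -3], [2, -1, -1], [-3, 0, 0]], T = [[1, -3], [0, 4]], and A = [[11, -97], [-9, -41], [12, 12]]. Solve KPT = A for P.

Isolating P: multiply by K⁻¹ from the left and T⁻¹ from the right, so P = K⁻¹AT⁻¹.
det K = -3, so K⁻¹ = [[0, 0, -1/3], [-1, 3, 10/3], [1, -4, -4]].
det T = 4, so T⁻¹ = [[1, 3/4], [0, 1/4]].
K⁻¹A = [[-4, -4], [2, 14], [-1, 19]].
P = (K⁻¹A)T⁻¹ = [[-4, -4], [2, 5], [-1, 4]].

P = [[-4, -4], [2, 5], [-1, 4]]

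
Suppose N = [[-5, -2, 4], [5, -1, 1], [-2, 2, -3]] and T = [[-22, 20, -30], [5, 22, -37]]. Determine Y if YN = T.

Y = [[-2, -4, 6], [-5, -2, 5]]

Right-multiplying both sides by N⁻¹ gives Y = TN⁻¹.
det N = 1, so N⁻¹ = [[1, 2, 2], [13, 23, 25], [8, 14, 15]].
Y = TN⁻¹ = [[-22, 20, -30], [5, 22, -37]] · [[1, 2, 2], [13, 23, 25], [8, 14, 15]] = [[-2, -4, 6], [-5, -2, 5]].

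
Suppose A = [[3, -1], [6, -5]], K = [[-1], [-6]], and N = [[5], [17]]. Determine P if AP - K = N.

AP = N + K = [[4], [11]].
A is on the left of P, so left-multiply by A⁻¹: P = A⁻¹(N + K).
det A = -9, so A⁻¹ = [[5/9, -1/9], [2/3, -1/3]].
P = A⁻¹(N + K) = [[1], [-1]].

P = [[1], [-1]]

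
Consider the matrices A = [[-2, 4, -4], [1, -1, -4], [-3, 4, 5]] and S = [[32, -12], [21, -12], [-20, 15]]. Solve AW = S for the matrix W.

A is on the left of W, so left-multiply by A⁻¹: W = A⁻¹S.
A has determinant 2; A⁻¹ = [[11/2, -18, -10], [7/2, -11, -6], [1/2, -2, -1]].
W = A⁻¹S = [[11/2, -18, -10], [7/2, -11, -6], [1/2, -2, -1]] · [[32, -12], [21, -12], [-20, 15]] = [[-2, 0], [1, 0], [-6, 3]].

W = [[-2, 0], [1, 0], [-6, 3]]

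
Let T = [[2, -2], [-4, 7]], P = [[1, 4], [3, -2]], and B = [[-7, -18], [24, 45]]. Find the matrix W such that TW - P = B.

TW = B + P = [[-6, -14], [27, 43]].
Left-multiplying both sides by T⁻¹ gives W = T⁻¹(B + P).
det T = 6; the adjugate gives T⁻¹ = [[7/6, 1/3], [2/3, 1/3]].
W = T⁻¹(B + P) = [[2, -2], [5, 5]].

W = [[2, -2], [5, 5]]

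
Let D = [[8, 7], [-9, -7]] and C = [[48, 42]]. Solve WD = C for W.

Right-multiplying both sides by D⁻¹ gives W = CD⁻¹.
det D = 7, so D⁻¹ = [[-1, -1], [9/7, 8/7]].
W = CD⁻¹ = [[48, 42]] · [[-1, -1], [9/7, 8/7]] = [[6, 0]].

W = [[6, 0]]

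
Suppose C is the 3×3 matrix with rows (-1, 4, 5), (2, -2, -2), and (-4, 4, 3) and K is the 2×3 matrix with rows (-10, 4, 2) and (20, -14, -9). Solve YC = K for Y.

C is on the right of Y, so right-multiply by C⁻¹: Y = KC⁻¹.
det C = 6, so C⁻¹ = [[1/3, 4/3, 1/3], [1/3, 17/6, 4/3], [0, -2, -1]].
Y = KC⁻¹ = [[-10, 4, 2], [20, -14, -9]] · [[1/3, 4/3, 1/3], [1/3, 17/6, 4/3], [0, -2, -1]] = [[-2, -6, 0], [2, 5, -3]].

Y = [[-2, -6, 0], [2, 5, -3]]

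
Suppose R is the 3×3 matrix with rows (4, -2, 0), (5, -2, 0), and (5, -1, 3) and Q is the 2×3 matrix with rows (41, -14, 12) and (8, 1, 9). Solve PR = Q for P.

P = [[4, 1, 4], [-3, 1, 3]]

Right-multiplying both sides by R⁻¹ gives P = QR⁻¹.
R has determinant 6; R⁻¹ = [[-1, 1, 0], [-5/2, 2, 0], [5/6, -1, 1/3]].
P = QR⁻¹ = [[41, -14, 12], [8, 1, 9]] · [[-1, 1, 0], [-5/2, 2, 0], [5/6, -1, 1/3]] = [[4, 1, 4], [-3, 1, 3]].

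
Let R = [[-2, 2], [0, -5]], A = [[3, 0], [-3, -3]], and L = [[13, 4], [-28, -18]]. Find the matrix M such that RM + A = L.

M = [[0, 1], [5, 3]]

RM = L − A = [[10, 4], [-25, -15]].
R is on the left of M, so left-multiply by R⁻¹: M = R⁻¹(L − A).
R has determinant 10; R⁻¹ = [[-1/2, -1/5], [0, -1/5]].
M = R⁻¹(L − A) = [[0, 1], [5, 3]].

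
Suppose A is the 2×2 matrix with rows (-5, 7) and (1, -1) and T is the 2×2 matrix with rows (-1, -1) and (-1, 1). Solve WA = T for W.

Right-multiplying both sides by A⁻¹ gives W = TA⁻¹.
A has determinant -2; A⁻¹ = [[1/2, 7/2], [1/2, 5/2]].
W = TA⁻¹ = [[-1, -1], [-1, 1]] · [[1/2, 7/2], [1/2, 5/2]] = [[-1, -6], [0, -1]].

W = [[-1, -6], [0, -1]]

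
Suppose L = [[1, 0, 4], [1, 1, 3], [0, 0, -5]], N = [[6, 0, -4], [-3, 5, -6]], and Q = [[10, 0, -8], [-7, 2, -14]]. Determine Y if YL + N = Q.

YL = Q − N = [[4, 0, -4], [-4, -3, -8]].
Right-multiplying both sides by L⁻¹ gives Y = (Q − N)L⁻¹.
det L = -5, so L⁻¹ = [[1, 0, 4/5], [-1, 1, -1/5], [0, 0, -1/5]].
Y = (Q − N)L⁻¹ = [[4, 0, 4], [-1, -3, -1]].

Y = [[4, 0, 4], [-1, -3, -1]]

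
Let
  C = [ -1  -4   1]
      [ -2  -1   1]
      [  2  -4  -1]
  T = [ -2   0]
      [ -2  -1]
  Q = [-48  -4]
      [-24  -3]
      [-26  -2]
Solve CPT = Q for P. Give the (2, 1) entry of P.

-4

Left-multiply by C⁻¹ and right-multiply by T⁻¹: P = C⁻¹QT⁻¹.
det C = 5, so C⁻¹ = [[1, -8/5, -3/5], [0, -1/5, -1/5], [2, -12/5, -7/5]].
det T = 2, so T⁻¹ = [[-1/2, 0], [1, -1]].
C⁻¹Q = [[6, 2], [10, 1], [-2, 2]].
P = (C⁻¹Q)T⁻¹ = [[-1, -2], [-4, -1], [3, -2]].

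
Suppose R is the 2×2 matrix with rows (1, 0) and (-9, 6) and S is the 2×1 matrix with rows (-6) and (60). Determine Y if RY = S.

Y = [[-6], [1]]

Left-multiplying both sides by R⁻¹ gives Y = R⁻¹S.
det R = 6; the adjugate gives R⁻¹ = [[1, 0], [3/2, 1/6]].
Y = R⁻¹S = [[1, 0], [3/2, 1/6]] · [[-6], [60]] = [[-6], [1]].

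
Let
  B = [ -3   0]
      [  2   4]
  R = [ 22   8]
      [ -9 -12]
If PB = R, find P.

P = [[-6, 2], [1, -3]]

B is on the right of P, so right-multiply by B⁻¹: P = RB⁻¹.
B has determinant -12; B⁻¹ = [[-1/3, 0], [1/6, 1/4]].
P = RB⁻¹ = [[22, 8], [-9, -12]] · [[-1/3, 0], [1/6, 1/4]] = [[-6, 2], [1, -3]].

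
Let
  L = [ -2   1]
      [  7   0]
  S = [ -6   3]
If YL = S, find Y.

Since L sits to the right of Y, Y = SL⁻¹.
det L = -7; the adjugate gives L⁻¹ = [[0, 1/7], [1, 2/7]].
Y = SL⁻¹ = [[-6, 3]] · [[0, 1/7], [1, 2/7]] = [[3, 0]].

Y = [[3, 0]]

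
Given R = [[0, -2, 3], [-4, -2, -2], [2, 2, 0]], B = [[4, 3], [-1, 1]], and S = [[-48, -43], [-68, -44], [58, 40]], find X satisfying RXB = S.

X = [[2, 3], [5, -4], [-1, -4]]

Isolating X: multiply by R⁻¹ from the left and B⁻¹ from the right, so X = R⁻¹SB⁻¹.
det R = -4; the adjugate gives R⁻¹ = [[-1, -3/2, -5/2], [1, 3/2, 3], [1, 1, 2]].
det B = 7; the adjugate gives B⁻¹ = [[1/7, -3/7], [1/7, 4/7]].
R⁻¹S = [[5, 9], [24, 11], [0, -7]].
X = (R⁻¹S)B⁻¹ = [[2, 3], [5, -4], [-1, -4]].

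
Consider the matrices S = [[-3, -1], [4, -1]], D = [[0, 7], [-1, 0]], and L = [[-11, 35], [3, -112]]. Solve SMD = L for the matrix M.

M = S⁻¹LD⁻¹ (apply S⁻¹ on the left and D⁻¹ on the right).
det S = 7; the adjugate gives S⁻¹ = [[-1/7, 1/7], [-4/7, -3/7]].
det D = 7, so D⁻¹ = [[0, -1], [1/7, 0]].
S⁻¹L = [[2, -21], [5, 28]].
M = (S⁻¹L)D⁻¹ = [[-3, -2], [4, -5]].

M = [[-3, -2], [4, -5]]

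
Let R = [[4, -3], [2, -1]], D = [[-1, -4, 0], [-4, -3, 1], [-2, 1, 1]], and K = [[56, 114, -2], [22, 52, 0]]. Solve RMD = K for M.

M = [[-3, -2, 3], [-2, 5, -3]]

Left-multiply by R⁻¹ and right-multiply by D⁻¹: M = R⁻¹KD⁻¹.
det R = 2; the adjugate gives R⁻¹ = [[-1/2, 3/2], [-1, 2]].
D has determinant -4; D⁻¹ = [[1, -1, 1], [-1/2, 1/4, -1/4], [5/2, -9/4, 13/4]].
R⁻¹K = [[5, 21, 1], [-12, -10, 2]].
M = (R⁻¹K)D⁻¹ = [[-3, -2, 3], [-2, 5, -3]].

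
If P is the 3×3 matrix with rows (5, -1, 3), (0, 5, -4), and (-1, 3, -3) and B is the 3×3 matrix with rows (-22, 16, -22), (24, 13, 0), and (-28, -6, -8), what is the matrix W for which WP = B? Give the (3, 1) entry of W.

-5

Right-multiplying both sides by P⁻¹ gives W = BP⁻¹.
det P = -4, so P⁻¹ = [[3/4, -3/2, 11/4], [-1, 3, -5], [-5/4, 7/2, -25/4]].
W = BP⁻¹ = [[-22, 16, -22], [24, 13, 0], [-28, -6, -8]] · [[3/4, -3/2, 11/4], [-1, 3, -5], [-5/4, 7/2, -25/4]] = [[-5, 4, -3], [5, 3, 1], [-5, -4, 3]].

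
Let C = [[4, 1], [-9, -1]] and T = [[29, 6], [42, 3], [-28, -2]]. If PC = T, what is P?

C is on the right of P, so right-multiply by C⁻¹: P = TC⁻¹.
det C = 5; the adjugate gives C⁻¹ = [[-1/5, -1/5], [9/5, 4/5]].
P = TC⁻¹ = [[29, 6], [42, 3], [-28, -2]] · [[-1/5, -1/5], [9/5, 4/5]] = [[5, -1], [-3, -6], [2, 4]].

P = [[5, -1], [-3, -6], [2, 4]]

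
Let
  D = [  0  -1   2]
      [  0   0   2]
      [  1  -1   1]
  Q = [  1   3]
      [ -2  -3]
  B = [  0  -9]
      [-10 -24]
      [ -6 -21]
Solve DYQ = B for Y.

Y = [[-5, 3], [0, 5], [-3, 1]]

Y = D⁻¹BQ⁻¹ (apply D⁻¹ on the left and Q⁻¹ on the right).
det D = -2; the adjugate gives D⁻¹ = [[-1, 1/2, 1], [-1, 1, 0], [0, 1/2, 0]].
Q has determinant 3; Q⁻¹ = [[-1, -1], [2/3, 1/3]].
D⁻¹B = [[-11, -24], [-10, -15], [-5, -12]].
Y = (D⁻¹B)Q⁻¹ = [[-5, 3], [0, 5], [-3, 1]].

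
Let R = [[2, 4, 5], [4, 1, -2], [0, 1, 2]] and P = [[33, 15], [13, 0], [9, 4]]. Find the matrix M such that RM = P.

Since R multiplies M on the left, M = R⁻¹P.
det R = -4; the adjugate gives R⁻¹ = [[-1, 3/4, 13/4], [2, -1, -6], [-1, 1/2, 7/2]].
M = R⁻¹P = [[-1, 3/4, 13/4], [2, -1, -6], [-1, 1/2, 7/2]] · [[33, 15], [13, 0], [9, 4]] = [[6, -2], [-1, 6], [5, -1]].

M = [[6, -2], [-1, 6], [5, -1]]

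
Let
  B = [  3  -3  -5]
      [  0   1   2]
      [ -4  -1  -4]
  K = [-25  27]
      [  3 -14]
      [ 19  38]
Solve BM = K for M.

M = [[-5, -3], [5, -2], [-1, -6]]

B is on the left of M, so left-multiply by B⁻¹: M = B⁻¹K.
det B = -2, so B⁻¹ = [[1, 7/2, 1/2], [4, 16, 3], [-2, -15/2, -3/2]].
M = B⁻¹K = [[1, 7/2, 1/2], [4, 16, 3], [-2, -15/2, -3/2]] · [[-25, 27], [3, -14], [19, 38]] = [[-5, -3], [5, -2], [-1, -6]].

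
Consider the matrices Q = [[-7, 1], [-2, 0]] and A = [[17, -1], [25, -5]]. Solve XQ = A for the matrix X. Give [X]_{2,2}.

Right-multiplying both sides by Q⁻¹ gives X = AQ⁻¹.
Q has determinant 2; Q⁻¹ = [[0, -1/2], [1, -7/2]].
X = AQ⁻¹ = [[17, -1], [25, -5]] · [[0, -1/2], [1, -7/2]] = [[-1, -5], [-5, 5]].

5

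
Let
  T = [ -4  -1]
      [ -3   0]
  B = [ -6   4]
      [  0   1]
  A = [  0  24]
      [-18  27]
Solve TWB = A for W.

W = [[-1, -5], [4, -4]]

Left-multiply by T⁻¹ and right-multiply by B⁻¹: W = T⁻¹AB⁻¹.
det T = -3; the adjugate gives T⁻¹ = [[0, -1/3], [-1, 4/3]].
det B = -6, so B⁻¹ = [[-1/6, 2/3], [0, 1]].
T⁻¹A = [[6, -9], [-24, 12]].
W = (T⁻¹A)B⁻¹ = [[-1, -5], [4, -4]].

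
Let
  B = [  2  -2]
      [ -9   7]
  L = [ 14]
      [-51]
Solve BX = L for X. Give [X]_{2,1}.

B is on the left of X, so left-multiply by B⁻¹: X = B⁻¹L.
det B = -4; the adjugate gives B⁻¹ = [[-7/4, -1/2], [-9/4, -1/2]].
X = B⁻¹L = [[-7/4, -1/2], [-9/4, -1/2]] · [[14], [-51]] = [[1], [-6]].

-6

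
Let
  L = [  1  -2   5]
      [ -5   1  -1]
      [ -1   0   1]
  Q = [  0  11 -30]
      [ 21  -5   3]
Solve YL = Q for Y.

Right-multiplying both sides by L⁻¹ gives Y = QL⁻¹.
L has determinant -6; L⁻¹ = [[-1/6, -1/3, 1/2], [-1, -1, 4], [-1/6, -1/3, 3/2]].
Y = QL⁻¹ = [[0, 11, -30], [21, -5, 3]] · [[-1/6, -1/3, 1/2], [-1, -1, 4], [-1/6, -1/3, 3/2]] = [[-6, -1, -1], [1, -3, -5]].

Y = [[-6, -1, -1], [1, -3, -5]]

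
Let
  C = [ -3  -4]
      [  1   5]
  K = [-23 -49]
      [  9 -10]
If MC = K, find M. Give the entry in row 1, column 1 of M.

Right-multiplying both sides by C⁻¹ gives M = KC⁻¹.
det C = -11, so C⁻¹ = [[-5/11, -4/11], [1/11, 3/11]].
M = KC⁻¹ = [[-23, -49], [9, -10]] · [[-5/11, -4/11], [1/11, 3/11]] = [[6, -5], [-5, -6]].

6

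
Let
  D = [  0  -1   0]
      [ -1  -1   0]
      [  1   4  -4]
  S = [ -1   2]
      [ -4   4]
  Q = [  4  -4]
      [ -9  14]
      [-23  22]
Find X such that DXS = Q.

Left-multiply by D⁻¹ and right-multiply by S⁻¹: X = D⁻¹QS⁻¹.
det D = 4; the adjugate gives D⁻¹ = [[1, -1, 0], [-1, 0, 0], [-3/4, -1/4, -1/4]].
det S = 4; the adjugate gives S⁻¹ = [[1, -1/2], [1, -1/4]].
D⁻¹Q = [[13, -18], [-4, 4], [5, -6]].
X = (D⁻¹Q)S⁻¹ = [[-5, -2], [0, 1], [-1, -1]].

X = [[-5, -2], [0, 1], [-1, -1]]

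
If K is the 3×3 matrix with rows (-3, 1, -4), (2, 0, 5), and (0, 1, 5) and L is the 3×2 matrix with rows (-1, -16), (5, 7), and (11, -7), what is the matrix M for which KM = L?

M = [[-5, 6], [-4, -2], [3, -1]]

Since K multiplies M on the left, M = K⁻¹L.
K has determinant -3; K⁻¹ = [[5/3, 3, -5/3], [10/3, 5, -7/3], [-2/3, -1, 2/3]].
M = K⁻¹L = [[5/3, 3, -5/3], [10/3, 5, -7/3], [-2/3, -1, 2/3]] · [[-1, -16], [5, 7], [11, -7]] = [[-5, 6], [-4, -2], [3, -1]].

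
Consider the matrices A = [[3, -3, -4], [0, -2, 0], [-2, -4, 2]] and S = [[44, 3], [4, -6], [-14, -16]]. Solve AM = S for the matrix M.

M = [[6, -4], [-2, 3], [-5, -6]]

A is on the left of M, so left-multiply by A⁻¹: M = A⁻¹S.
det A = 4, so A⁻¹ = [[-1, 11/2, -2], [0, -1/2, 0], [-1, 9/2, -3/2]].
M = A⁻¹S = [[-1, 11/2, -2], [0, -1/2, 0], [-1, 9/2, -3/2]] · [[44, 3], [4, -6], [-14, -16]] = [[6, -4], [-2, 3], [-5, -6]].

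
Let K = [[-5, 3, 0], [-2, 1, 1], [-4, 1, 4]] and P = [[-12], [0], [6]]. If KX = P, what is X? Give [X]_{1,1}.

6

Since K multiplies X on the left, X = K⁻¹P.
det K = -3; the adjugate gives K⁻¹ = [[-1, 4, -1], [-4/3, 20/3, -5/3], [-2/3, 7/3, -1/3]].
X = K⁻¹P = [[-1, 4, -1], [-4/3, 20/3, -5/3], [-2/3, 7/3, -1/3]] · [[-12], [0], [6]] = [[6], [6], [6]].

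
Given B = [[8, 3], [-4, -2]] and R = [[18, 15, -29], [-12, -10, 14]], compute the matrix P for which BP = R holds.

P = [[0, 0, -4], [6, 5, 1]]

Since B multiplies P on the left, P = B⁻¹R.
det B = -4; the adjugate gives B⁻¹ = [[1/2, 3/4], [-1, -2]].
P = B⁻¹R = [[1/2, 3/4], [-1, -2]] · [[18, 15, -29], [-12, -10, 14]] = [[0, 0, -4], [6, 5, 1]].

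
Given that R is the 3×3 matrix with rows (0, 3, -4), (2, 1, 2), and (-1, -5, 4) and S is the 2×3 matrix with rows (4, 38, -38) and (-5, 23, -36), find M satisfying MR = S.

M = [[3, -1, -6], [4, -4, -3]]

R is on the right of M, so right-multiply by R⁻¹: M = SR⁻¹.
det R = 6, so R⁻¹ = [[7/3, 4/3, 5/3], [-5/3, -2/3, -4/3], [-3/2, -1/2, -1]].
M = SR⁻¹ = [[4, 38, -38], [-5, 23, -36]] · [[7/3, 4/3, 5/3], [-5/3, -2/3, -4/3], [-3/2, -1/2, -1]] = [[3, -1, -6], [4, -4, -3]].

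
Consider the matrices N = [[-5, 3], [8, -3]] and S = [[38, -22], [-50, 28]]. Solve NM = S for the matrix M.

Left-multiplying both sides by N⁻¹ gives M = N⁻¹S.
N has determinant -9; N⁻¹ = [[1/3, 1/3], [8/9, 5/9]].
M = N⁻¹S = [[1/3, 1/3], [8/9, 5/9]] · [[38, -22], [-50, 28]] = [[-4, 2], [6, -4]].

M = [[-4, 2], [6, -4]]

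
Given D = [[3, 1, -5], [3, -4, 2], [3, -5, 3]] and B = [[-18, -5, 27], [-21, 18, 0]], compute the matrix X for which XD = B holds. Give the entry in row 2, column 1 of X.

-2

Since D sits to the right of X, X = BD⁻¹.
D has determinant 6; D⁻¹ = [[-1/3, 11/3, -3], [-1/2, 4, -7/2], [-1/2, 3, -5/2]].
X = BD⁻¹ = [[-18, -5, 27], [-21, 18, 0]] · [[-1/3, 11/3, -3], [-1/2, 4, -7/2], [-1/2, 3, -5/2]] = [[-5, -5, 4], [-2, -5, 0]].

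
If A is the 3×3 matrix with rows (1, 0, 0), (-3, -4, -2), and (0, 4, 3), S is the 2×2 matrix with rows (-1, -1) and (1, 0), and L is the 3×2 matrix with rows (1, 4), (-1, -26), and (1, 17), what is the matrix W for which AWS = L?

Isolating W: multiply by A⁻¹ from the left and S⁻¹ from the right, so W = A⁻¹LS⁻¹.
det A = -4, so A⁻¹ = [[1, 0, 0], [-9/4, -3/4, -1/2], [3, 1, 1]].
det S = 1, so S⁻¹ = [[0, 1], [-1, -1]].
A⁻¹L = [[1, 4], [-2, 2], [3, 3]].
W = (A⁻¹L)S⁻¹ = [[-4, -3], [-2, -4], [-3, 0]].

W = [[-4, -3], [-2, -4], [-3, 0]]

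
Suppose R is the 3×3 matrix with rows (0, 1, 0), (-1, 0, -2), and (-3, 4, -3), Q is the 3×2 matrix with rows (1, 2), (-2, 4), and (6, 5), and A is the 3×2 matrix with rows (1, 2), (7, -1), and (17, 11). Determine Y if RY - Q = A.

Y = [[-5, 3], [2, 4], [0, -3]]

RY = A + Q = [[2, 4], [5, 3], [23, 16]].
R is on the left of Y, so left-multiply by R⁻¹: Y = R⁻¹(A + Q).
det R = 3; the adjugate gives R⁻¹ = [[8/3, 1, -2/3], [1, 0, 0], [-4/3, -1, 1/3]].
Y = R⁻¹(A + Q) = [[-5, 3], [2, 4], [0, -3]].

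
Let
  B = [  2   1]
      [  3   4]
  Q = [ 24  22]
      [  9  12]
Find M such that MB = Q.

Since B sits to the right of M, M = QB⁻¹.
det B = 5; the adjugate gives B⁻¹ = [[4/5, -1/5], [-3/5, 2/5]].
M = QB⁻¹ = [[24, 22], [9, 12]] · [[4/5, -1/5], [-3/5, 2/5]] = [[6, 4], [0, 3]].

M = [[6, 4], [0, 3]]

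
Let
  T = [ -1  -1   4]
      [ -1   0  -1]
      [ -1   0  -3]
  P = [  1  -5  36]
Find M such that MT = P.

T is on the right of M, so right-multiply by T⁻¹: M = PT⁻¹.
det T = 2; the adjugate gives T⁻¹ = [[0, -3/2, 1/2], [-1, 7/2, -5/2], [0, 1/2, -1/2]].
M = PT⁻¹ = [[1, -5, 36]] · [[0, -3/2, 1/2], [-1, 7/2, -5/2], [0, 1/2, -1/2]] = [[5, -1, -5]].

M = [[5, -1, -5]]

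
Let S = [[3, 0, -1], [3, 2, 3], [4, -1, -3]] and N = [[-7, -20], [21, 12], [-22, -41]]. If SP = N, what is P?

S is on the left of P, so left-multiply by S⁻¹: P = S⁻¹N.
det S = 2; the adjugate gives S⁻¹ = [[-3/2, 1/2, 1], [21/2, -5/2, -6], [-11/2, 3/2, 3]].
P = S⁻¹N = [[-3/2, 1/2, 1], [21/2, -5/2, -6], [-11/2, 3/2, 3]] · [[-7, -20], [21, 12], [-22, -41]] = [[-1, -5], [6, 6], [4, 5]].

P = [[-1, -5], [6, 6], [4, 5]]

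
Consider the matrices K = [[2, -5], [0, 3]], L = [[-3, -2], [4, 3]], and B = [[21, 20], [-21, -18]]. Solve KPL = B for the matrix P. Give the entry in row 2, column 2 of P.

-4

Isolating P: multiply by K⁻¹ from the left and L⁻¹ from the right, so P = K⁻¹BL⁻¹.
det K = 6, so K⁻¹ = [[1/2, 5/6], [0, 1/3]].
L has determinant -1; L⁻¹ = [[-3, -2], [4, 3]].
K⁻¹B = [[-7, -5], [-7, -6]].
P = (K⁻¹B)L⁻¹ = [[1, -1], [-3, -4]].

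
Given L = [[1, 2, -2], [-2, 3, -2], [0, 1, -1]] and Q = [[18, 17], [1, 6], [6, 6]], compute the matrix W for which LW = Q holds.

Since L multiplies W on the left, W = L⁻¹Q.
det L = -1; the adjugate gives L⁻¹ = [[1, 0, -2], [2, 1, -6], [2, 1, -7]].
W = L⁻¹Q = [[1, 0, -2], [2, 1, -6], [2, 1, -7]] · [[18, 17], [1, 6], [6, 6]] = [[6, 5], [1, 4], [-5, -2]].

W = [[6, 5], [1, 4], [-5, -2]]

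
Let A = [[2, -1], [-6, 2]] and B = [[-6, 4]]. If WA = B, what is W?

A is on the right of W, so right-multiply by A⁻¹: W = BA⁻¹.
det A = -2, so A⁻¹ = [[-1, -1/2], [-3, -1]].
W = BA⁻¹ = [[-6, 4]] · [[-1, -1/2], [-3, -1]] = [[-6, -1]].

W = [[-6, -1]]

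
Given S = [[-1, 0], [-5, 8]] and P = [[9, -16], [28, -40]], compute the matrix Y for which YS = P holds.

Since S sits to the right of Y, Y = PS⁻¹.
S has determinant -8; S⁻¹ = [[-1, 0], [-5/8, 1/8]].
Y = PS⁻¹ = [[9, -16], [28, -40]] · [[-1, 0], [-5/8, 1/8]] = [[1, -2], [-3, -5]].

Y = [[1, -2], [-3, -5]]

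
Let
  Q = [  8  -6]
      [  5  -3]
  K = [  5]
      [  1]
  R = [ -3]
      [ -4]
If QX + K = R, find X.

X = [[-1], [0]]

QX = R − K = [[-8], [-5]].
Since Q multiplies X on the left, X = Q⁻¹(R − K).
Q has determinant 6; Q⁻¹ = [[-1/2, 1], [-5/6, 4/3]].
X = Q⁻¹(R − K) = [[-1], [0]].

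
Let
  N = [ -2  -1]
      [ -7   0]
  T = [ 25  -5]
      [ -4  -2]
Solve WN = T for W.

W = [[5, -5], [2, 0]]

Since N sits to the right of W, W = TN⁻¹.
det N = -7; the adjugate gives N⁻¹ = [[0, -1/7], [-1, 2/7]].
W = TN⁻¹ = [[25, -5], [-4, -2]] · [[0, -1/7], [-1, 2/7]] = [[5, -5], [2, 0]].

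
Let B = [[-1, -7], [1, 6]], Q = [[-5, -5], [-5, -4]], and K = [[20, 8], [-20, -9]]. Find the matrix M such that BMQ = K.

Isolating M: multiply by B⁻¹ from the left and Q⁻¹ from the right, so M = B⁻¹KQ⁻¹.
B has determinant 1; B⁻¹ = [[6, 7], [-1, -1]].
det Q = -5; the adjugate gives Q⁻¹ = [[4/5, -1], [-1, 1]].
B⁻¹K = [[-20, -15], [0, 1]].
M = (B⁻¹K)Q⁻¹ = [[-1, 5], [-1, 1]].

M = [[-1, 5], [-1, 1]]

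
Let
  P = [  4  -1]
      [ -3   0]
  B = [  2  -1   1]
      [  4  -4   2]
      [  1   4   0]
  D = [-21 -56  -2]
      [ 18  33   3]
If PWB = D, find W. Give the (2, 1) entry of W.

Isolating W: multiply by P⁻¹ from the left and B⁻¹ from the right, so W = P⁻¹DB⁻¹.
det P = -3, so P⁻¹ = [[0, -1/3], [-1, -4/3]].
det B = 2; the adjugate gives B⁻¹ = [[-4, 2, 1], [1, -1/2, 0], [10, -9/2, -2]].
P⁻¹D = [[-6, -11, -1], [-3, 12, -2]].
W = (P⁻¹D)B⁻¹ = [[3, -2, -4], [4, -3, 1]].

4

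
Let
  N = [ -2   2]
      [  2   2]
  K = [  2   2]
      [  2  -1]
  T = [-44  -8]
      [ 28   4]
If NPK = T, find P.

Left-multiply by N⁻¹ and right-multiply by K⁻¹: P = N⁻¹TK⁻¹.
det N = -8; the adjugate gives N⁻¹ = [[-1/4, 1/4], [1/4, 1/4]].
det K = -6; the adjugate gives K⁻¹ = [[1/6, 1/3], [1/3, -1/3]].
N⁻¹T = [[18, 3], [-4, -1]].
P = (N⁻¹T)K⁻¹ = [[4, 5], [-1, -1]].

P = [[4, 5], [-1, -1]]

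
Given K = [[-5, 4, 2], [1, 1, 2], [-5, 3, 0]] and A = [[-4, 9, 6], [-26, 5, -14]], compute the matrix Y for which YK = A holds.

Since K sits to the right of Y, Y = AK⁻¹.
det K = 6, so K⁻¹ = [[-1, 1, 1], [-5/3, 5/3, 2], [4/3, -5/6, -3/2]].
Y = AK⁻¹ = [[-4, 9, 6], [-26, 5, -14]] · [[-1, 1, 1], [-5/3, 5/3, 2], [4/3, -5/6, -3/2]] = [[-3, 6, 5], [-1, -6, 5]].

Y = [[-3, 6, 5], [-1, -6, 5]]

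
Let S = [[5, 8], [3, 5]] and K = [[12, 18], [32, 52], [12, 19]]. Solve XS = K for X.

X = [[6, -6], [4, 4], [3, -1]]

S is on the right of X, so right-multiply by S⁻¹: X = KS⁻¹.
det S = 1; the adjugate gives S⁻¹ = [[5, -8], [-3, 5]].
X = KS⁻¹ = [[12, 18], [32, 52], [12, 19]] · [[5, -8], [-3, 5]] = [[6, -6], [4, 4], [3, -1]].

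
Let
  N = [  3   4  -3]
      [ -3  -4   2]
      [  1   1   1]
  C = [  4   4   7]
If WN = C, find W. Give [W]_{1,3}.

4

Right-multiplying both sides by N⁻¹ gives W = CN⁻¹.
det N = -1, so N⁻¹ = [[6, 7, 4], [-5, -6, -3], [-1, -1, 0]].
W = CN⁻¹ = [[4, 4, 7]] · [[6, 7, 4], [-5, -6, -3], [-1, -1, 0]] = [[-3, -3, 4]].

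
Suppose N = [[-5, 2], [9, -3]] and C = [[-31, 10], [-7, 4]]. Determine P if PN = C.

P = [[-1, -4], [5, 2]]

N is on the right of P, so right-multiply by N⁻¹: P = CN⁻¹.
N has determinant -3; N⁻¹ = [[1, 2/3], [3, 5/3]].
P = CN⁻¹ = [[-31, 10], [-7, 4]] · [[1, 2/3], [3, 5/3]] = [[-1, -4], [5, 2]].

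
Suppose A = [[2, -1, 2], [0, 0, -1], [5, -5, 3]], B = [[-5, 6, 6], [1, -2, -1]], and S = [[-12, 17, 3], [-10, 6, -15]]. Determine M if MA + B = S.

M = [[4, 2, -3], [-3, 5, -1]]

MA = S − B = [[-7, 11, -3], [-11, 8, -14]].
Since A sits to the right of M, M = (S − B)A⁻¹.
A has determinant -5; A⁻¹ = [[1, 7/5, -1/5], [1, 4/5, -2/5], [0, -1, 0]].
M = (S − B)A⁻¹ = [[4, 2, -3], [-3, 5, -1]].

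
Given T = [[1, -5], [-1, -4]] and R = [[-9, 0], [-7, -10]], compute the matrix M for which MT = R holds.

Right-multiplying both sides by T⁻¹ gives M = RT⁻¹.
det T = -9, so T⁻¹ = [[4/9, -5/9], [-1/9, -1/9]].
M = RT⁻¹ = [[-9, 0], [-7, -10]] · [[4/9, -5/9], [-1/9, -1/9]] = [[-4, 5], [-2, 5]].

M = [[-4, 5], [-2, 5]]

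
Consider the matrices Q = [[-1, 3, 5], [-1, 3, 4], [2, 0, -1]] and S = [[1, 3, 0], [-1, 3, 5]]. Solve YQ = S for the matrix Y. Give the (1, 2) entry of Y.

Since Q sits to the right of Y, Y = SQ⁻¹.
Q has determinant -6; Q⁻¹ = [[1/2, -1/2, 1/2], [-7/6, 3/2, 1/6], [1, -1, 0]].
Y = SQ⁻¹ = [[1, 3, 0], [-1, 3, 5]] · [[1/2, -1/2, 1/2], [-7/6, 3/2, 1/6], [1, -1, 0]] = [[-3, 4, 1], [1, 0, 0]].

4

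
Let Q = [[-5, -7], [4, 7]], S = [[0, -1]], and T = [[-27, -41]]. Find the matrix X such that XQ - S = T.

XQ = T + S = [[-27, -42]].
Right-multiplying both sides by Q⁻¹ gives X = (T + S)Q⁻¹.
Q has determinant -7; Q⁻¹ = [[-1, -1], [4/7, 5/7]].
X = (T + S)Q⁻¹ = [[3, -3]].

X = [[3, -3]]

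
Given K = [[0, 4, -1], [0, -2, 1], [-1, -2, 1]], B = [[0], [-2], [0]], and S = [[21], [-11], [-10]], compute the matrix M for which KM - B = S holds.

M = [[-3], [4], [-5]]

KM = S + B = [[21], [-13], [-10]].
Left-multiplying both sides by K⁻¹ gives M = K⁻¹(S + B).
K has determinant -2; K⁻¹ = [[0, 1, -1], [1/2, 1/2, 0], [1, 2, 0]].
M = K⁻¹(S + B) = [[-3], [4], [-5]].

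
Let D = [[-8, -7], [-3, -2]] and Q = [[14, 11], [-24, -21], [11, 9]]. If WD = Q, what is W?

W = [[-1, -2], [3, 0], [-1, -1]]

Since D sits to the right of W, W = QD⁻¹.
det D = -5; the adjugate gives D⁻¹ = [[2/5, -7/5], [-3/5, 8/5]].
W = QD⁻¹ = [[14, 11], [-24, -21], [11, 9]] · [[2/5, -7/5], [-3/5, 8/5]] = [[-1, -2], [3, 0], [-1, -1]].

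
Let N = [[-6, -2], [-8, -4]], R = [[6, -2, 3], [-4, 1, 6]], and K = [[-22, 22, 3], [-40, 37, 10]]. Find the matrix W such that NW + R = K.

NW = K − R = [[-28, 24, 0], [-36, 36, 4]].
Since N multiplies W on the left, W = N⁻¹(K − R).
N has determinant 8; N⁻¹ = [[-1/2, 1/4], [1, -3/4]].
W = N⁻¹(K − R) = [[5, -3, 1], [-1, -3, -3]].

W = [[5, -3, 1], [-1, -3, -3]]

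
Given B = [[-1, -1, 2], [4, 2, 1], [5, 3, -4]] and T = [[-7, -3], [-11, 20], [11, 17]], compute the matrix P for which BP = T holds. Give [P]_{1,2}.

Left-multiplying both sides by B⁻¹ gives P = B⁻¹T.
det B = -6; the adjugate gives B⁻¹ = [[11/6, -1/3, 5/6], [-7/2, 1, -3/2], [-1/3, 1/3, -1/3]].
P = B⁻¹T = [[11/6, -1/3, 5/6], [-7/2, 1, -3/2], [-1/3, 1/3, -1/3]] · [[-7, -3], [-11, 20], [11, 17]] = [[0, 2], [-3, 5], [-5, 2]].

2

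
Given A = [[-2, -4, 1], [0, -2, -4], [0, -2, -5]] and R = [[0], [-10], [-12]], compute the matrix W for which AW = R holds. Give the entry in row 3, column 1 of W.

2

A is on the left of W, so left-multiply by A⁻¹: W = A⁻¹R.
A has determinant -4; A⁻¹ = [[-1/2, 11/2, -9/2], [0, -5/2, 2], [0, 1, -1]].
W = A⁻¹R = [[-1/2, 11/2, -9/2], [0, -5/2, 2], [0, 1, -1]] · [[0], [-10], [-12]] = [[-1], [1], [2]].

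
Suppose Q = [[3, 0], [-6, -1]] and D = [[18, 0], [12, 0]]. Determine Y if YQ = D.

Right-multiplying both sides by Q⁻¹ gives Y = DQ⁻¹.
Q has determinant -3; Q⁻¹ = [[1/3, 0], [-2, -1]].
Y = DQ⁻¹ = [[18, 0], [12, 0]] · [[1/3, 0], [-2, -1]] = [[6, 0], [4, 0]].

Y = [[6, 0], [4, 0]]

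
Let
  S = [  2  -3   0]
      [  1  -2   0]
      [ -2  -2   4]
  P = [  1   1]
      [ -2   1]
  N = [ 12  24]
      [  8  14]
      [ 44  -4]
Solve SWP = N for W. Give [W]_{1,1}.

4

Isolating W: multiply by S⁻¹ from the left and P⁻¹ from the right, so W = S⁻¹NP⁻¹.
det S = -4; the adjugate gives S⁻¹ = [[2, -3, 0], [1, -2, 0], [3/2, -5/2, 1/4]].
det P = 3; the adjugate gives P⁻¹ = [[1/3, -1/3], [2/3, 1/3]].
S⁻¹N = [[0, 6], [-4, -4], [9, 0]].
W = (S⁻¹N)P⁻¹ = [[4, 2], [-4, 0], [3, -3]].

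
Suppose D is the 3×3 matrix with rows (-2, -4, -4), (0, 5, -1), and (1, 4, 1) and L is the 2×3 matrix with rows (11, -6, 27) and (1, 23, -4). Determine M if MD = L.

Right-multiplying both sides by D⁻¹ gives M = LD⁻¹.
D has determinant 6; D⁻¹ = [[3/2, -2, 4], [-1/6, 1/3, -1/3], [-5/6, 2/3, -5/3]].
M = LD⁻¹ = [[11, -6, 27], [1, 23, -4]] · [[3/2, -2, 4], [-1/6, 1/3, -1/3], [-5/6, 2/3, -5/3]] = [[-5, -6, 1], [1, 3, 3]].

M = [[-5, -6, 1], [1, 3, 3]]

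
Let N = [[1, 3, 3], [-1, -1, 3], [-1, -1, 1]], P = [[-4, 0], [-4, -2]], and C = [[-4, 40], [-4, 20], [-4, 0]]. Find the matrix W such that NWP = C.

W = [[3, -5], [1, 0], [5, -5]]

W = N⁻¹CP⁻¹ (apply N⁻¹ on the left and P⁻¹ on the right).
det N = -4; the adjugate gives N⁻¹ = [[-1/2, 3/2, -3], [1/2, -1, 3/2], [0, 1/2, -1/2]].
det P = 8; the adjugate gives P⁻¹ = [[-1/4, 0], [1/2, -1/2]].
N⁻¹C = [[8, 10], [-4, 0], [0, 10]].
W = (N⁻¹C)P⁻¹ = [[3, -5], [1, 0], [5, -5]].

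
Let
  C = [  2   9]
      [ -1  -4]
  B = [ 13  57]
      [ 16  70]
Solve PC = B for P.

P = [[5, -3], [6, -4]]

Since C sits to the right of P, P = BC⁻¹.
det C = 1, so C⁻¹ = [[-4, -9], [1, 2]].
P = BC⁻¹ = [[13, 57], [16, 70]] · [[-4, -9], [1, 2]] = [[5, -3], [6, -4]].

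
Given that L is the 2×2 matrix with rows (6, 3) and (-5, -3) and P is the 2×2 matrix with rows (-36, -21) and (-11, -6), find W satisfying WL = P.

L is on the right of W, so right-multiply by L⁻¹: W = PL⁻¹.
det L = -3, so L⁻¹ = [[1, 1], [-5/3, -2]].
W = PL⁻¹ = [[-36, -21], [-11, -6]] · [[1, 1], [-5/3, -2]] = [[-1, 6], [-1, 1]].

W = [[-1, 6], [-1, 1]]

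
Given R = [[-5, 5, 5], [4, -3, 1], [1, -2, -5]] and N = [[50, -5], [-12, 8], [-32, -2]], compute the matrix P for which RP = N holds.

P = [[-6, 1], [-2, -1], [6, 1]]

Since R multiplies P on the left, P = R⁻¹N.
det R = -5; the adjugate gives R⁻¹ = [[-17/5, -3, -4], [-21/5, -4, -5], [1, 1, 1]].
P = R⁻¹N = [[-17/5, -3, -4], [-21/5, -4, -5], [1, 1, 1]] · [[50, -5], [-12, 8], [-32, -2]] = [[-6, 1], [-2, -1], [6, 1]].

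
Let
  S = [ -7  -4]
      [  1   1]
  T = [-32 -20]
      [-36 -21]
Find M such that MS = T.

Right-multiplying both sides by S⁻¹ gives M = TS⁻¹.
S has determinant -3; S⁻¹ = [[-1/3, -4/3], [1/3, 7/3]].
M = TS⁻¹ = [[-32, -20], [-36, -21]] · [[-1/3, -4/3], [1/3, 7/3]] = [[4, -4], [5, -1]].

M = [[4, -4], [5, -1]]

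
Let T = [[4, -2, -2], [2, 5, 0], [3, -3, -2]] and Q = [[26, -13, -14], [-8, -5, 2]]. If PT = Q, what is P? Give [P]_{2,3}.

2

Since T sits to the right of P, P = QT⁻¹.
det T = -6, so T⁻¹ = [[5/3, -1/3, -5/3], [-2/3, 1/3, 2/3], [7/2, -1, -4]].
P = QT⁻¹ = [[26, -13, -14], [-8, -5, 2]] · [[5/3, -1/3, -5/3], [-2/3, 1/3, 2/3], [7/2, -1, -4]] = [[3, 1, 4], [-3, -1, 2]].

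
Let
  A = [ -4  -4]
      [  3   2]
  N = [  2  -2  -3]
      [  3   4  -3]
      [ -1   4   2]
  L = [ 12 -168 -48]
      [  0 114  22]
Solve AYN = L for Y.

Y = [[1, 3, 5], [-4, 0, 1]]

Isolating Y: multiply by A⁻¹ from the left and N⁻¹ from the right, so Y = A⁻¹LN⁻¹.
det A = 4; the adjugate gives A⁻¹ = [[1/2, 1], [-3/4, -1]].
N has determinant -2; N⁻¹ = [[-10, 4, -9], [3/2, -1/2, 3/2], [-8, 3, -7]].
A⁻¹L = [[6, 30, -2], [-9, 12, 14]].
Y = (A⁻¹L)N⁻¹ = [[1, 3, 5], [-4, 0, 1]].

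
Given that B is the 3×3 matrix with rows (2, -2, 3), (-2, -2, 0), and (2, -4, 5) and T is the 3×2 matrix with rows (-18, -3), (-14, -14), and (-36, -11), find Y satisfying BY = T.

Left-multiplying both sides by B⁻¹ gives Y = B⁻¹T.
det B = -4, so B⁻¹ = [[5/2, 1/2, -3/2], [-5/2, -1, 3/2], [-3, -1, 2]].
Y = B⁻¹T = [[5/2, 1/2, -3/2], [-5/2, -1, 3/2], [-3, -1, 2]] · [[-18, -3], [-14, -14], [-36, -11]] = [[2, 2], [5, 5], [-4, 1]].

Y = [[2, 2], [5, 5], [-4, 1]]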